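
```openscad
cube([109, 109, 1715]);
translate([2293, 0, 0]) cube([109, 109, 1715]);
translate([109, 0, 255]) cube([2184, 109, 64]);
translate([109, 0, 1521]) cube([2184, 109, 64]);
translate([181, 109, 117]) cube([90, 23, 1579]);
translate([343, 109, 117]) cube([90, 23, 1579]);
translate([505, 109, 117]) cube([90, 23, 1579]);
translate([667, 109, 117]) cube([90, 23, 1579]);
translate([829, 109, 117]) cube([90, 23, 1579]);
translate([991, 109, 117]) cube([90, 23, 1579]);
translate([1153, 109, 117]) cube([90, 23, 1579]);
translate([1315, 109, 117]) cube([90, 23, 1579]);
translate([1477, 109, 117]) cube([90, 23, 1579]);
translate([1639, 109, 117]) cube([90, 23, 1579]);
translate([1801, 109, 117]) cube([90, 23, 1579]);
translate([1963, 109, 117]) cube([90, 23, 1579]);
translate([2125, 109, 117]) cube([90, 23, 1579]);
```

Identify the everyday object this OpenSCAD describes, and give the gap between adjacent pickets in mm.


A fence section. The picket gap is 72 mm.

Two posts, two rails, 13 pickets — a fence section. Span 2184 mm holds 13 pickets of 90 mm with 14 equal gaps: ⌊(2184 − 13·90) / 14⌋ = 72 mm.


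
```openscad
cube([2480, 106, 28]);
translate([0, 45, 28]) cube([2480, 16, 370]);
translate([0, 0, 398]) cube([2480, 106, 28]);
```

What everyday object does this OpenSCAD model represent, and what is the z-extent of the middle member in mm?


An I-beam. The web height is 370 mm.

Two wide flanges with a thin centred web — an I-beam. Overall 426 mm minus two 28 mm flanges gives a web of 426 − 2·28 = 370 mm.


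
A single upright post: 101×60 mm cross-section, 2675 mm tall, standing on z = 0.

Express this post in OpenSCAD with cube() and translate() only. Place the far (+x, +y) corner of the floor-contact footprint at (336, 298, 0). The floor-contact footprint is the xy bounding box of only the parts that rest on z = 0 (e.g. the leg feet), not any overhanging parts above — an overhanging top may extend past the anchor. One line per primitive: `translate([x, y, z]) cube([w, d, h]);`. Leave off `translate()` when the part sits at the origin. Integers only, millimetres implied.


translate([235, 238, 0]) cube([101, 60, 2675]);


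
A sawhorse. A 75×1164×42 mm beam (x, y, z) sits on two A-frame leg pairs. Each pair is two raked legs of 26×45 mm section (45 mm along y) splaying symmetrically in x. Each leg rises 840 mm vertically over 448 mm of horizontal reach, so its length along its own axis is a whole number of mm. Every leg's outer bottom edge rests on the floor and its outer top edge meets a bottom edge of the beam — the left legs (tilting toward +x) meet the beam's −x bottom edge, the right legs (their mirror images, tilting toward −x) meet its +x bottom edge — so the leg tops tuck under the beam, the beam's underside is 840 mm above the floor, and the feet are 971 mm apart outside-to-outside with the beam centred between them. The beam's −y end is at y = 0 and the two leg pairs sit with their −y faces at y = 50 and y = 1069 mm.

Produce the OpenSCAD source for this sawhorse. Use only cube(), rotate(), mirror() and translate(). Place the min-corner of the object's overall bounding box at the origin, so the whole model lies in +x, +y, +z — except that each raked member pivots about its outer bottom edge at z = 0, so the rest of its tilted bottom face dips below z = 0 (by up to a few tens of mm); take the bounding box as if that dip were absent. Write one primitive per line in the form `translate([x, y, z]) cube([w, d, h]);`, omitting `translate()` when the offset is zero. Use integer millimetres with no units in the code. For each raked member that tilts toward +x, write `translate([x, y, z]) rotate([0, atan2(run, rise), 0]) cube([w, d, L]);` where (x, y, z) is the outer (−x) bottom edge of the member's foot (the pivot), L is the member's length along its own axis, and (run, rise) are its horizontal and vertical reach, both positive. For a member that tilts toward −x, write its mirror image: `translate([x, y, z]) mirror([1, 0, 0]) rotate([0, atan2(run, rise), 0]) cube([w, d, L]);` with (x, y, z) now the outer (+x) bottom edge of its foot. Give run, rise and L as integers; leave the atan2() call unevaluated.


translate([448, 0, 840]) cube([75, 1164, 42]);
translate([0, 50, 0]) rotate([0, atan2(448, 840), 0]) cube([26, 45, 952]);
translate([971, 50, 0]) mirror([1, 0, 0]) rotate([0, atan2(448, 840), 0]) cube([26, 45, 952]);
translate([0, 1069, 0]) rotate([0, atan2(448, 840), 0]) cube([26, 45, 952]);
translate([971, 1069, 0]) mirror([1, 0, 0]) rotate([0, atan2(448, 840), 0]) cube([26, 45, 952]);


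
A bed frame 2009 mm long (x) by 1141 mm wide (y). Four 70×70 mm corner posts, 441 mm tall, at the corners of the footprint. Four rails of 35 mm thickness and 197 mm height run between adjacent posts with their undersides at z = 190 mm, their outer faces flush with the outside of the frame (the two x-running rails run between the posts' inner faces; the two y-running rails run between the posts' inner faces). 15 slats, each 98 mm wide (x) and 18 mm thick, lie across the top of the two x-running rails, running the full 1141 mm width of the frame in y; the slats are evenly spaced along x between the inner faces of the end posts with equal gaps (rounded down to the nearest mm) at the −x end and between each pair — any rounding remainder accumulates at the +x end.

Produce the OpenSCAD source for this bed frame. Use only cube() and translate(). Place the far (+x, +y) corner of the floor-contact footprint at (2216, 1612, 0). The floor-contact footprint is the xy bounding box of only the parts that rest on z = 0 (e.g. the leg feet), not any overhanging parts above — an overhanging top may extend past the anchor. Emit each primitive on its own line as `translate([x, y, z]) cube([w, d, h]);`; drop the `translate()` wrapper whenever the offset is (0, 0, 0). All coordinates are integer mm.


// slat z = rail_z + rail_h = 190 + 197 = 387
// slat gap = ⌊(1869 − 15·98) / 16⌋ = 24
translate([207, 471, 0]) cube([70, 70, 441]);
translate([207, 1542, 0]) cube([70, 70, 441]);
translate([2146, 471, 0]) cube([70, 70, 441]);
translate([2146, 1542, 0]) cube([70, 70, 441]);
translate([277, 471, 190]) cube([1869, 35, 197]);
translate([277, 1577, 190]) cube([1869, 35, 197]);
translate([207, 541, 190]) cube([35, 1001, 197]);
translate([2181, 541, 190]) cube([35, 1001, 197]);
translate([301, 471, 387]) cube([98, 1141, 18]);
translate([423, 471, 387]) cube([98, 1141, 18]);
translate([545, 471, 387]) cube([98, 1141, 18]);
translate([667, 471, 387]) cube([98, 1141, 18]);
translate([789, 471, 387]) cube([98, 1141, 18]);
translate([911, 471, 387]) cube([98, 1141, 18]);
translate([1033, 471, 387]) cube([98, 1141, 18]);
translate([1155, 471, 387]) cube([98, 1141, 18]);
translate([1277, 471, 387]) cube([98, 1141, 18]);
translate([1399, 471, 387]) cube([98, 1141, 18]);
translate([1521, 471, 387]) cube([98, 1141, 18]);
translate([1643, 471, 387]) cube([98, 1141, 18]);
translate([1765, 471, 387]) cube([98, 1141, 18]);
translate([1887, 471, 387]) cube([98, 1141, 18]);
translate([2009, 471, 387]) cube([98, 1141, 18]);


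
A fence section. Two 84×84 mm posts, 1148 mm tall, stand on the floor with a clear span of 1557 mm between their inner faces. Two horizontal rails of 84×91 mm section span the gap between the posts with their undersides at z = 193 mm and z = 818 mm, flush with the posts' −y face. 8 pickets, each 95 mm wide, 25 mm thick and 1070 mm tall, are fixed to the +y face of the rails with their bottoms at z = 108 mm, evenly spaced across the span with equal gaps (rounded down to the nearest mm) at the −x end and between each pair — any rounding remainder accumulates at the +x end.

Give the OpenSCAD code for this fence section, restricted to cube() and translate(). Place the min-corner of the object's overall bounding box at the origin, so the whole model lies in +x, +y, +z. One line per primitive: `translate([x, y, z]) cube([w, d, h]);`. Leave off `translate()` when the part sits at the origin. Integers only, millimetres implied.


cube([84, 84, 1148]);
translate([1641, 0, 0]) cube([84, 84, 1148]);
translate([84, 0, 193]) cube([1557, 84, 91]);
translate([84, 0, 818]) cube([1557, 84, 91]);
translate([172, 84, 108]) cube([95, 25, 1070]);
translate([355, 84, 108]) cube([95, 25, 1070]);
translate([538, 84, 108]) cube([95, 25, 1070]);
translate([721, 84, 108]) cube([95, 25, 1070]);
translate([904, 84, 108]) cube([95, 25, 1070]);
translate([1087, 84, 108]) cube([95, 25, 1070]);
translate([1270, 84, 108]) cube([95, 25, 1070]);
translate([1453, 84, 108]) cube([95, 25, 1070]);


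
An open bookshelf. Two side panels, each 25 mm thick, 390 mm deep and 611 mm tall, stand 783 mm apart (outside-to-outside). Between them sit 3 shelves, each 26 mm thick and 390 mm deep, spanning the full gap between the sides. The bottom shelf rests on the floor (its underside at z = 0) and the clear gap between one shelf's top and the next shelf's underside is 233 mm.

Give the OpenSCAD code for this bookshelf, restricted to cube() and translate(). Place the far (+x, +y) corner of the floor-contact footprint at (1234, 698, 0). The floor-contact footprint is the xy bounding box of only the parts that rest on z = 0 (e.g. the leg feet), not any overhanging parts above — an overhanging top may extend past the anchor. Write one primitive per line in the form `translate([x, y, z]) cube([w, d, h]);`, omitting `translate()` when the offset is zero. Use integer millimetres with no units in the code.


translate([451, 308, 0]) cube([25, 390, 611]);
translate([1209, 308, 0]) cube([25, 390, 611]);
translate([476, 308, 0]) cube([733, 390, 26]);
translate([476, 308, 259]) cube([733, 390, 26]);
translate([476, 308, 518]) cube([733, 390, 26]);


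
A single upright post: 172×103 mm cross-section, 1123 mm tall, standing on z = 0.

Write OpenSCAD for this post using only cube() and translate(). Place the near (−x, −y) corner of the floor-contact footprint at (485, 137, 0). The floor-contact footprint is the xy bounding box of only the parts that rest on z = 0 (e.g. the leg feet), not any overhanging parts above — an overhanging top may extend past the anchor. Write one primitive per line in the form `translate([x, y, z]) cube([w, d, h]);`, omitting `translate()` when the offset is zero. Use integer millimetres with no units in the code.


translate([485, 137, 0]) cube([172, 103, 1123]);


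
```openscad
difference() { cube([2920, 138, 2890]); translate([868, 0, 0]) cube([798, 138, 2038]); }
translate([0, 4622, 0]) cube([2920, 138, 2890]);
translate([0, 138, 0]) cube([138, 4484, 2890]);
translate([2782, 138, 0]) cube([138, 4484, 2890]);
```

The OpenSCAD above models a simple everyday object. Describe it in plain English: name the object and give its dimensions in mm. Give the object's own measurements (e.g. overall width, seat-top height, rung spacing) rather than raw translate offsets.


A single room: four walls, each 2890 mm tall and 138 mm thick, enclosing an outside footprint 2920×4760 mm (x × y), no floor or roof. The front and back walls (−y and +y sides) run the full x-width; the side walls fit between their inner faces. A door opening 798 mm wide and 2038 mm tall is cut through the front wall from the floor up, its −x edge 868 mm from the wall's −x end.


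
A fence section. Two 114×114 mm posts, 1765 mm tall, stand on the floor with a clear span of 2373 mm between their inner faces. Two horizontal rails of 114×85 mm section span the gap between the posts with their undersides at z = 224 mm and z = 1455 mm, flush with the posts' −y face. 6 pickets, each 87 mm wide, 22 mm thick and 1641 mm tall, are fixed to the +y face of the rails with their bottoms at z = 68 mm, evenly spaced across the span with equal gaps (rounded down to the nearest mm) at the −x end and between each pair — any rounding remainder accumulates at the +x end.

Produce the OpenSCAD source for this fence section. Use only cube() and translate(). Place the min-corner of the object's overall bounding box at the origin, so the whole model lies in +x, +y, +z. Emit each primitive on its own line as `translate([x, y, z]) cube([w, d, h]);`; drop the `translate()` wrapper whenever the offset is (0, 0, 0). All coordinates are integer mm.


cube([114, 114, 1765]);
translate([2487, 0, 0]) cube([114, 114, 1765]);
translate([114, 0, 224]) cube([2373, 114, 85]);
translate([114, 0, 1455]) cube([2373, 114, 85]);
translate([378, 114, 68]) cube([87, 22, 1641]);
translate([729, 114, 68]) cube([87, 22, 1641]);
translate([1080, 114, 68]) cube([87, 22, 1641]);
translate([1431, 114, 68]) cube([87, 22, 1641]);
translate([1782, 114, 68]) cube([87, 22, 1641]);
translate([2133, 114, 68]) cube([87, 22, 1641]);


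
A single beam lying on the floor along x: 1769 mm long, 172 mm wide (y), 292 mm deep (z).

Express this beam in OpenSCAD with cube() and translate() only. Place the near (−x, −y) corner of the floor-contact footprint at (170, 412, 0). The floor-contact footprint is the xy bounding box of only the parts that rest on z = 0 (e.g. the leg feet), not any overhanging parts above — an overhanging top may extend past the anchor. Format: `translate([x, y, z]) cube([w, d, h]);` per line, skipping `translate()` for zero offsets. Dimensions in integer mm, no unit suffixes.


translate([170, 412, 0]) cube([1769, 172, 292]);


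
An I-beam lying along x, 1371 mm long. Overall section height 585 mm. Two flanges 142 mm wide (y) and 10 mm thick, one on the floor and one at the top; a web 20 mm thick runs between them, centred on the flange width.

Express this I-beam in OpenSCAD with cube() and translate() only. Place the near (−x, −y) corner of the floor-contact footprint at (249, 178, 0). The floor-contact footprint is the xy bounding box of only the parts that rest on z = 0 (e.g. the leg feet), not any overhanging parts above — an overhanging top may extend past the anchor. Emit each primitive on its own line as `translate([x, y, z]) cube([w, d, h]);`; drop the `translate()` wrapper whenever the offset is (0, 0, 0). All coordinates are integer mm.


translate([249, 178, 0]) cube([1371, 142, 10]);
translate([249, 239, 10]) cube([1371, 20, 565]);
translate([249, 178, 575]) cube([1371, 142, 10]);


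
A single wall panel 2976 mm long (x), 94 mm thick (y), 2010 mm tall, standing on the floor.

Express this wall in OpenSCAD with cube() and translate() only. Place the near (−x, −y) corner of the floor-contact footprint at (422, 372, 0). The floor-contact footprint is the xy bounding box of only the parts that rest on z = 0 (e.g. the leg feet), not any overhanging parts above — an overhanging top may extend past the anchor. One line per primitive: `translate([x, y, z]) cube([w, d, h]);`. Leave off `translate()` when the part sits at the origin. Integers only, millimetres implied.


translate([422, 372, 0]) cube([2976, 94, 2010]);


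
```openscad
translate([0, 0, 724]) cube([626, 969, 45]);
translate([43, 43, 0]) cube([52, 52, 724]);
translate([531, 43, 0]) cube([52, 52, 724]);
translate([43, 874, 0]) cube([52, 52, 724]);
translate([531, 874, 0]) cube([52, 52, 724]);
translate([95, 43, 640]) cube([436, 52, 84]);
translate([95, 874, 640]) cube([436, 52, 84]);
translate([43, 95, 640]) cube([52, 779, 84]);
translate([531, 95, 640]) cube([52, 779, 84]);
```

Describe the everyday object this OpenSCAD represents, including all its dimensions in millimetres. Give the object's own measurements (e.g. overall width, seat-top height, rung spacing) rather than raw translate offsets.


A rectangular dining table. The top is 626×969×45 mm with its upper surface at z = 769 mm. It stands on four 52×52 mm square legs, each inset 43 mm from the nearest pair of top edges, running from the floor to the underside of the top. Four apron rails, 52 mm thick and 84 mm tall, run between adjacent legs with their top edges flush with the underside of the top and their outer faces flush with the legs' outer faces.


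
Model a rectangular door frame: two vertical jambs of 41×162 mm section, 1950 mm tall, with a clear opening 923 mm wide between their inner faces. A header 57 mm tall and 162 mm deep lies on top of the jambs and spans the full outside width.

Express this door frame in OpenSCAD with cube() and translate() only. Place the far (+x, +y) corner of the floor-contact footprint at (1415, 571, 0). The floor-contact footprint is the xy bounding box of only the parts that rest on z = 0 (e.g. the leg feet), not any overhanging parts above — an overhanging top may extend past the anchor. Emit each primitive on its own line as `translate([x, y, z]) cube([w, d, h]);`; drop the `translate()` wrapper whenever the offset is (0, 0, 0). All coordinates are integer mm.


translate([410, 409, 0]) cube([41, 162, 1950]);
translate([1374, 409, 0]) cube([41, 162, 1950]);
translate([410, 409, 1950]) cube([1005, 162, 57]);


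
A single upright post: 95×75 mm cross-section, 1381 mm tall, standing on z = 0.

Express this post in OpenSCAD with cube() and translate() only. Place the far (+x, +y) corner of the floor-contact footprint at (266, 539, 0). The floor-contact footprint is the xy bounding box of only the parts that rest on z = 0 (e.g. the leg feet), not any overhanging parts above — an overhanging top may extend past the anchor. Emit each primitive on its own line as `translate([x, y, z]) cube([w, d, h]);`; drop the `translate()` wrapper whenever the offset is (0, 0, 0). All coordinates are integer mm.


translate([171, 464, 0]) cube([95, 75, 1381]);


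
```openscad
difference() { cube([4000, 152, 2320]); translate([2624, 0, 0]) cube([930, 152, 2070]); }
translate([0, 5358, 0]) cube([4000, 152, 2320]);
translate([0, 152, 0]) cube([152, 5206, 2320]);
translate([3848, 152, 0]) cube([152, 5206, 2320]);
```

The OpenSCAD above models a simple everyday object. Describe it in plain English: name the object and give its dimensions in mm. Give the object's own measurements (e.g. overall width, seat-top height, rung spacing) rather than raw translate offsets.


A single room: four walls, each 2320 mm tall and 152 mm thick, enclosing an outside footprint 4000×5510 mm (x × y), no floor or roof. The front and back walls (−y and +y sides) run the full x-width; the side walls fit between their inner faces. A door opening 930 mm wide and 2070 mm tall is cut through the front wall from the floor up, its −x edge 2624 mm from the wall's −x end.


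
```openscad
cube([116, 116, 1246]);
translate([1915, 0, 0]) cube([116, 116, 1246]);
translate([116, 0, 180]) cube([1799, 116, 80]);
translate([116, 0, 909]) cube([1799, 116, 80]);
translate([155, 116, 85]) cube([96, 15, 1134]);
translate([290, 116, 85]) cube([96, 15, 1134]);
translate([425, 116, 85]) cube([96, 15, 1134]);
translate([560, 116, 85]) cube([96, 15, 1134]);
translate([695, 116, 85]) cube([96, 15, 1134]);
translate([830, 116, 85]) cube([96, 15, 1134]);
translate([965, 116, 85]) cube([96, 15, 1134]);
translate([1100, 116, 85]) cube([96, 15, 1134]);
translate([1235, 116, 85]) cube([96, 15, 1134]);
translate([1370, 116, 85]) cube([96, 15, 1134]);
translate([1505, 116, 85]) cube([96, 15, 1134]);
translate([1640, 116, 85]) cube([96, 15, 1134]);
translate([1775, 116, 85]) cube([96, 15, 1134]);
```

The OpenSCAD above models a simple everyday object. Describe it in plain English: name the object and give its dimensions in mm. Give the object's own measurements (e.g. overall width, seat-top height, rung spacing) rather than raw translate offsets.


A fence section. Two 116×116 mm posts, 1246 mm tall, stand on the floor with a clear span of 1799 mm between their inner faces. Two horizontal rails of 116×80 mm section span the gap between the posts with their undersides at z = 180 mm and z = 909 mm, flush with the posts' −y face. 13 pickets, each 96 mm wide, 15 mm thick and 1134 mm tall, are fixed to the +y face of the rails with their bottoms at z = 85 mm, spaced across the span with a 39 mm gap after the −x post and between neighbouring pickets, with 44 mm left before the +x post.


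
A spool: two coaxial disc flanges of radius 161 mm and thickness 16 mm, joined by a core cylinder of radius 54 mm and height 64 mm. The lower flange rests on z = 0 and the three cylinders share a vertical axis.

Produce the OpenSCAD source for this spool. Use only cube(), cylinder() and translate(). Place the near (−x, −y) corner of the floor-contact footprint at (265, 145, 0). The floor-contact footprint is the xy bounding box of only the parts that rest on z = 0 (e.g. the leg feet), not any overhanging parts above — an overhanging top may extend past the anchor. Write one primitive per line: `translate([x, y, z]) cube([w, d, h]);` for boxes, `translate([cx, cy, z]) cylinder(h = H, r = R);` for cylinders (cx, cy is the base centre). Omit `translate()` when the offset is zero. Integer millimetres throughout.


translate([426, 306, 0]) cylinder(h = 16, r = 161);
translate([426, 306, 16]) cylinder(h = 64, r = 54);
translate([426, 306, 80]) cylinder(h = 16, r = 161);


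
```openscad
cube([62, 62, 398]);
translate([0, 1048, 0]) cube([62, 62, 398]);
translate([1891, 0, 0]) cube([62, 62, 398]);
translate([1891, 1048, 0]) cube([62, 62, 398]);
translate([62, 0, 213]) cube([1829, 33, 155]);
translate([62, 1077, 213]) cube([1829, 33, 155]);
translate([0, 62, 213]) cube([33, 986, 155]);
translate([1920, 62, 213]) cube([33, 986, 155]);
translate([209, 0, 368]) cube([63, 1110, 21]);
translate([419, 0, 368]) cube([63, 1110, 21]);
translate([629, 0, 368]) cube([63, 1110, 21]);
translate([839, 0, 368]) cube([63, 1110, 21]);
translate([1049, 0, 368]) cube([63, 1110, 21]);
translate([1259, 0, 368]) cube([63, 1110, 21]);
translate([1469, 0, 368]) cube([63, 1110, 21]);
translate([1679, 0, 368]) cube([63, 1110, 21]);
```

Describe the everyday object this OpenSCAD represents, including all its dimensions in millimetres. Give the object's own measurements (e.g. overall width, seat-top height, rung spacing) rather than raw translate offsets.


A bed frame 1953 mm long (x) by 1110 mm wide (y). Four 62×62 mm corner posts, 398 mm tall, at the corners of the footprint. Four rails of 33 mm thickness and 155 mm height run between adjacent posts with their undersides at z = 213 mm, their outer faces flush with the outside of the frame (the two x-running rails run between the posts' inner faces; the two y-running rails run between the posts' inner faces). 8 slats, each 63 mm wide (x) and 21 mm thick, lie across the top of the two x-running rails, running the full 1110 mm width of the frame in y; along x they sit between the end posts with a 147 mm gap after the −x posts and between neighbouring slats, leaving 149 mm before the +x posts.


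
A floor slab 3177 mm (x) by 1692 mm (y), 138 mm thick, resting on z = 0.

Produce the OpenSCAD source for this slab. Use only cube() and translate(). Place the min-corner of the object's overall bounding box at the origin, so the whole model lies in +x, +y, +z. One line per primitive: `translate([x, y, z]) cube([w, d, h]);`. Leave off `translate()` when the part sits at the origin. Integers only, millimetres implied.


cube([3177, 1692, 138]);


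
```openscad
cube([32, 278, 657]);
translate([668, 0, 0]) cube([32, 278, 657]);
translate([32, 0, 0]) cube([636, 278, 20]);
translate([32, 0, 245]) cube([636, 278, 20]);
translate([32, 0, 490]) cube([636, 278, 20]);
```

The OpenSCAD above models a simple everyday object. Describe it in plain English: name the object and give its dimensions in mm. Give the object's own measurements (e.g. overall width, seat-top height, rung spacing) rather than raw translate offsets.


An open bookshelf. Two side panels, each 32 mm thick, 278 mm deep and 657 mm tall, stand 700 mm apart (outside-to-outside). Between them sit 3 shelves, each 20 mm thick and 278 mm deep, spanning the full gap between the sides. The bottom shelf rests on the floor (its underside at z = 0) and the clear gap between one shelf's top and the next shelf's underside is 225 mm.


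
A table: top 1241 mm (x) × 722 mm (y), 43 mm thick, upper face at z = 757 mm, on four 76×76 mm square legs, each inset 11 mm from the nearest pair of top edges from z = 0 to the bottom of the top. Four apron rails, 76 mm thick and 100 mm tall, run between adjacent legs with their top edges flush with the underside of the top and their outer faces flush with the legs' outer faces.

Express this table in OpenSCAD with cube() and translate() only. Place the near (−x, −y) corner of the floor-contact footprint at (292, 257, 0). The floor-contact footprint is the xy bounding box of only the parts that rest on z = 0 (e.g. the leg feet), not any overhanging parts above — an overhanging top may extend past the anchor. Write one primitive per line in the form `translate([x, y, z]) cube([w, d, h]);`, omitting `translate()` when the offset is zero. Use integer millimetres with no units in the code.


translate([281, 246, 714]) cube([1241, 722, 43]);
translate([292, 257, 0]) cube([76, 76, 714]);
translate([1435, 257, 0]) cube([76, 76, 714]);
translate([292, 881, 0]) cube([76, 76, 714]);
translate([1435, 881, 0]) cube([76, 76, 714]);
translate([368, 257, 614]) cube([1067, 76, 100]);
translate([368, 881, 614]) cube([1067, 76, 100]);
translate([292, 333, 614]) cube([76, 548, 100]);
translate([1435, 333, 614]) cube([76, 548, 100]);


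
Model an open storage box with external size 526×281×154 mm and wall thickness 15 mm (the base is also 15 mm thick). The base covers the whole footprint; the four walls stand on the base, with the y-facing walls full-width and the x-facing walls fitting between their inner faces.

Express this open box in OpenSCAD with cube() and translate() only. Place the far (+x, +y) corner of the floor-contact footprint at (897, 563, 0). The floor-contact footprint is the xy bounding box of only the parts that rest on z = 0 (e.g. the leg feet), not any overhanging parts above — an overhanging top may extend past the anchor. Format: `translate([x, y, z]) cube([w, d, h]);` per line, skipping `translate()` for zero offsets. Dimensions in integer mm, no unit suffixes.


translate([371, 282, 0]) cube([526, 281, 15]);
translate([371, 282, 15]) cube([526, 15, 139]);
translate([371, 548, 15]) cube([526, 15, 139]);
translate([371, 297, 15]) cube([15, 251, 139]);
translate([882, 297, 15]) cube([15, 251, 139]);


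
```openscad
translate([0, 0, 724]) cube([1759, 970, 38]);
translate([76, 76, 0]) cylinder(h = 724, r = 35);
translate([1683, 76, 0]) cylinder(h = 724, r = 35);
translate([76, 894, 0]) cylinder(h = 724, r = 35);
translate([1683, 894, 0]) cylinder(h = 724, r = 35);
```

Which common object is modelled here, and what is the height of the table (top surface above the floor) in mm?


A table. The table height is 762 mm.

A 1759×970×38 slab sits at z = 724 on four Ø70 mm round legs — a table. The top surface is at 724 + 38 = 762 mm.


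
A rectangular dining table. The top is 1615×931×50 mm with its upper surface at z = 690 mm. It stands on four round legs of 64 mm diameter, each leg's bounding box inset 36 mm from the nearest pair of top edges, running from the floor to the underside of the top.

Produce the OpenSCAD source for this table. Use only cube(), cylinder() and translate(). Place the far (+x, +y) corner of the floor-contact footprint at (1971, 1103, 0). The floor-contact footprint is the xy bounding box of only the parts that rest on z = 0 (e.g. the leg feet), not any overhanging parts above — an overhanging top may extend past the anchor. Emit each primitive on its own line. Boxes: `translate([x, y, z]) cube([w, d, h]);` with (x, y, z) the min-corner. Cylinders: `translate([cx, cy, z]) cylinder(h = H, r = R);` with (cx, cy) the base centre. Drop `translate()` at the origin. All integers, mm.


// leg_h = 690 - 50 = 640
translate([392, 208, 640]) cube([1615, 931, 50]);
translate([460, 276, 0]) cylinder(h = 640, r = 32);
translate([1939, 276, 0]) cylinder(h = 640, r = 32);
translate([460, 1071, 0]) cylinder(h = 640, r = 32);
translate([1939, 1071, 0]) cylinder(h = 640, r = 32);


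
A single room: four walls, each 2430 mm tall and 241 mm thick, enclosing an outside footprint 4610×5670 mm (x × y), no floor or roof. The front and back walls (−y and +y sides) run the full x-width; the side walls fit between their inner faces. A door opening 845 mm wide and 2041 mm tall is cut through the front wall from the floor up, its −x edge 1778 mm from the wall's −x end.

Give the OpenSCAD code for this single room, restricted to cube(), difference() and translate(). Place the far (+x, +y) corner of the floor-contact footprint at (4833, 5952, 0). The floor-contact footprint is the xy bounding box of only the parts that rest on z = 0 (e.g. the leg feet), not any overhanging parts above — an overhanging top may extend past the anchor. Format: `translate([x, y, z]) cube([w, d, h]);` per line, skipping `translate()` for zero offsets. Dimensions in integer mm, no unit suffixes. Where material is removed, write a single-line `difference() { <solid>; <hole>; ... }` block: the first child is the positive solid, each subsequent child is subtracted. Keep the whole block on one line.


difference() { translate([223, 282, 0]) cube([4610, 241, 2430]); translate([2001, 282, 0]) cube([845, 241, 2041]); }
translate([223, 5711, 0]) cube([4610, 241, 2430]);
translate([223, 523, 0]) cube([241, 5188, 2430]);
translate([4592, 523, 0]) cube([241, 5188, 2430]);


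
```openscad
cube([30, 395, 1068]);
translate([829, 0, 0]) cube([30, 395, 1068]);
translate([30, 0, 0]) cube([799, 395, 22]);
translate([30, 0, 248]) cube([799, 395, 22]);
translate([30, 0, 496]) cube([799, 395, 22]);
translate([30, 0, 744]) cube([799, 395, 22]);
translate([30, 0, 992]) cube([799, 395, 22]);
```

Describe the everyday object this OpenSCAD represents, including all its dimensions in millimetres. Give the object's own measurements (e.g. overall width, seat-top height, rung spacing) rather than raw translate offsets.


An open bookshelf. Two side panels, each 30 mm thick, 395 mm deep and 1068 mm tall, stand 859 mm apart (outside-to-outside). Between them sit 5 shelves, each 22 mm thick and 395 mm deep, spanning the full gap between the sides. The bottom shelf rests on the floor (its underside at z = 0) and the clear gap between one shelf's top and the next shelf's underside is 226 mm.


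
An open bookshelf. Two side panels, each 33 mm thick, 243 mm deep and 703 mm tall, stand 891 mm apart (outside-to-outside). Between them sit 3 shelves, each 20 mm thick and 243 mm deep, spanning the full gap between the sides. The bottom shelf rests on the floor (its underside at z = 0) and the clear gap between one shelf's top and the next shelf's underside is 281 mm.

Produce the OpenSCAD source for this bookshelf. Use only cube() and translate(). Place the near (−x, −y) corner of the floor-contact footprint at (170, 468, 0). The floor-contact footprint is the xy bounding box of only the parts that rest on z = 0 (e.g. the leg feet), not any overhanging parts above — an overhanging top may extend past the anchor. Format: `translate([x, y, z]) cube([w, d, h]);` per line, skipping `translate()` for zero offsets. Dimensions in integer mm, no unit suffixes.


translate([170, 468, 0]) cube([33, 243, 703]);
translate([1028, 468, 0]) cube([33, 243, 703]);
translate([203, 468, 0]) cube([825, 243, 20]);
translate([203, 468, 301]) cube([825, 243, 20]);
translate([203, 468, 602]) cube([825, 243, 20]);


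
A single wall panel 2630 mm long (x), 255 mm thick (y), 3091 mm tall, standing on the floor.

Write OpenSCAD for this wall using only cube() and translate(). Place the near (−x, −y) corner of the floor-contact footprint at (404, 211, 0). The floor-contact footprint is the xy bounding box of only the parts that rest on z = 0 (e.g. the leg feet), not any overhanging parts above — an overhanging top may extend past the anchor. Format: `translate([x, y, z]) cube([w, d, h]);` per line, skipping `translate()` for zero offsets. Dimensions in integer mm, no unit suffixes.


translate([404, 211, 0]) cube([2630, 255, 3091]);


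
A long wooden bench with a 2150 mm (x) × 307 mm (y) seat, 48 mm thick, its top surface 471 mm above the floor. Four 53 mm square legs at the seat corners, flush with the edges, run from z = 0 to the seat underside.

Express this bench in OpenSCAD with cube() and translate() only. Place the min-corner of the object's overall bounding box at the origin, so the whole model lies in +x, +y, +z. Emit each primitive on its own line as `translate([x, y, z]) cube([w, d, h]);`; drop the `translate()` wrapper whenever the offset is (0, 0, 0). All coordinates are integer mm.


// leg_h = 471 − 48 = 423
translate([0, 0, 423]) cube([2150, 307, 48]);
cube([53, 53, 423]);
translate([0, 254, 0]) cube([53, 53, 423]);
translate([2097, 0, 0]) cube([53, 53, 423]);
translate([2097, 254, 0]) cube([53, 53, 423]);


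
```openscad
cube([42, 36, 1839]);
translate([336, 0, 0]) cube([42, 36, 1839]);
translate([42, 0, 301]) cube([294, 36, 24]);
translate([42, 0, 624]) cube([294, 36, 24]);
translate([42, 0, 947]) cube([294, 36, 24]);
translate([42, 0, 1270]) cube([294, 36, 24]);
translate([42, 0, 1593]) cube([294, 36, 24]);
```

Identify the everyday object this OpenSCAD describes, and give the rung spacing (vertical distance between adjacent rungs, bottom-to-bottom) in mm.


A ladder. The rung spacing is 323 mm.

Two tall 42×36 posts with 5 short bars between them — a ladder. Adjacent rungs sit at z = 301 and z = 624, so the spacing is 624 − 301 = 323 mm.


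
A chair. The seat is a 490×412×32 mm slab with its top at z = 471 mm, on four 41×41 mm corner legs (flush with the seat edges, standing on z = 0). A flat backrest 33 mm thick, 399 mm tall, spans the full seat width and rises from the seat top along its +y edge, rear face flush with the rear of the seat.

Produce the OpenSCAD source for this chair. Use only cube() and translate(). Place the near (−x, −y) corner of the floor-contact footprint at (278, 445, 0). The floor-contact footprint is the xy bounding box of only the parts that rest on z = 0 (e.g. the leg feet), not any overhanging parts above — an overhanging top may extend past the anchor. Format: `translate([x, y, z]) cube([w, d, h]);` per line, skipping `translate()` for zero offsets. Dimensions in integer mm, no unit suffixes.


translate([278, 445, 439]) cube([490, 412, 32]);
translate([278, 445, 0]) cube([41, 41, 439]);
translate([727, 445, 0]) cube([41, 41, 439]);
translate([278, 816, 0]) cube([41, 41, 439]);
translate([727, 816, 0]) cube([41, 41, 439]);
translate([278, 824, 471]) cube([490, 33, 399]);


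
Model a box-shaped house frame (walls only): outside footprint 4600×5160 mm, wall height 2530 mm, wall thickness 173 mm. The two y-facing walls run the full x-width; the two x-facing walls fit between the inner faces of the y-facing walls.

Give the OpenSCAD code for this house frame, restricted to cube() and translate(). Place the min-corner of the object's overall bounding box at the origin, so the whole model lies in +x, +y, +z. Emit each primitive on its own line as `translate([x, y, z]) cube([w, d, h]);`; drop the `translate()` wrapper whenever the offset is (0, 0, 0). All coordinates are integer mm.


cube([4600, 173, 2530]);
translate([0, 4987, 0]) cube([4600, 173, 2530]);
translate([0, 173, 0]) cube([173, 4814, 2530]);
translate([4427, 173, 0]) cube([173, 4814, 2530]);


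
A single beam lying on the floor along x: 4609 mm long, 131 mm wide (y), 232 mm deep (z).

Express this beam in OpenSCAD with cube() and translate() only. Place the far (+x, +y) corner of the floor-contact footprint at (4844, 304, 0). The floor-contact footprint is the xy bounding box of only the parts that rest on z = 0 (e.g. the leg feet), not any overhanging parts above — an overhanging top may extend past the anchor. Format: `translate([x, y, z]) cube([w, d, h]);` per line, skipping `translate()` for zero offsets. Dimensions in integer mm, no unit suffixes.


translate([235, 173, 0]) cube([4609, 131, 232]);


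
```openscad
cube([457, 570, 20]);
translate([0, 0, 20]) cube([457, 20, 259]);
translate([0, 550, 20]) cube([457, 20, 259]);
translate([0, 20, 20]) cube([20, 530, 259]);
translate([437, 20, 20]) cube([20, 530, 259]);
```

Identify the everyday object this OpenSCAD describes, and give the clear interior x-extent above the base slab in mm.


An open box. The internal width is 417 mm.

A 457×570 base slab with four walls standing on it — an open box. The base is 457 mm wide and the walls are 20 mm thick, so the internal width is 457 − 2 × 20 = 417 mm.


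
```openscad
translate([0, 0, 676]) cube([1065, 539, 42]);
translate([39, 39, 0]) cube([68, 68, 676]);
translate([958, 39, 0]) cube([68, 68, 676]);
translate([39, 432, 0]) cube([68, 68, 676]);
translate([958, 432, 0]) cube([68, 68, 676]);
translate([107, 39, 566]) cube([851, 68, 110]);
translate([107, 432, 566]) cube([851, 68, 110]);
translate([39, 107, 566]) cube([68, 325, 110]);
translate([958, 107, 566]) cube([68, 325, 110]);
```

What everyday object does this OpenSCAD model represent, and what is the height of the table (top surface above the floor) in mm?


A table. The table height is 718 mm.

A 1065×539×42 slab sits at z = 676 on four 68 mm square posts — a table. The top surface is at 676 + 42 = 718 mm.


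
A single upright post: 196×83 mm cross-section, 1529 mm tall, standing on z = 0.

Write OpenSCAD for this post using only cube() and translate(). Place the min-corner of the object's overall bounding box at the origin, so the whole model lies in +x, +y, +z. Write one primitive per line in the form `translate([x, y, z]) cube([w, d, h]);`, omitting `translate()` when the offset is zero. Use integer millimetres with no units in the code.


cube([196, 83, 1529]);


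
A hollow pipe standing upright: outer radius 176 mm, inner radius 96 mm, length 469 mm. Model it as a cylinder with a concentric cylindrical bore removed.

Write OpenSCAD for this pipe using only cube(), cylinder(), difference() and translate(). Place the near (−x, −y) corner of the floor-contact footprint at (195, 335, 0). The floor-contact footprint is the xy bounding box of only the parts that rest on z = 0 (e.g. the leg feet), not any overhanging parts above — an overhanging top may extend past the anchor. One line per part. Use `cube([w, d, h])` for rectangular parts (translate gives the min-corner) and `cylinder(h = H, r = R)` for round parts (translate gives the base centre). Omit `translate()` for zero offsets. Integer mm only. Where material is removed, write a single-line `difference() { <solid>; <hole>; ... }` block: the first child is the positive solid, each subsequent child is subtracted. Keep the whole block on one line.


difference() { translate([371, 511, 0]) cylinder(h = 469, r = 176); translate([371, 511, 0]) cylinder(h = 469, r = 96); }


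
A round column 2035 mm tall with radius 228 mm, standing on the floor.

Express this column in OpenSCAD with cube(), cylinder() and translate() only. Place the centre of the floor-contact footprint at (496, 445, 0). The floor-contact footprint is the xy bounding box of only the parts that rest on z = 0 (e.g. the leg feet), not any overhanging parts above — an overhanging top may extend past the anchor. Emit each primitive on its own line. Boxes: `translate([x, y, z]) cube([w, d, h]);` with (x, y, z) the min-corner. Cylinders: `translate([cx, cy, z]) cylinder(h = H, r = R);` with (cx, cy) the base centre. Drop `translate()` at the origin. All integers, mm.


translate([496, 445, 0]) cylinder(h = 2035, r = 228);


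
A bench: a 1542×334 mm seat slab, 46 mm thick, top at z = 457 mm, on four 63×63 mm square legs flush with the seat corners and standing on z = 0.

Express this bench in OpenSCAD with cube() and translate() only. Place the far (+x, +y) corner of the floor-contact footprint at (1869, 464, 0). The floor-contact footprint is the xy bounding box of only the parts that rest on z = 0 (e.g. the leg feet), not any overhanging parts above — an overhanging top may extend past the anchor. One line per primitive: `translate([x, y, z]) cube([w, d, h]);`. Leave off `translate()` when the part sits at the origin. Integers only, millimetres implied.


translate([327, 130, 411]) cube([1542, 334, 46]);
translate([327, 130, 0]) cube([63, 63, 411]);
translate([327, 401, 0]) cube([63, 63, 411]);
translate([1806, 130, 0]) cube([63, 63, 411]);
translate([1806, 401, 0]) cube([63, 63, 411]);
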